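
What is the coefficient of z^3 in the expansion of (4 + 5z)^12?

The general term is C(12,j)·(4)^j·(5z)^(12-j); the z^3 term has j = 9.
C(12,9) = 220.
Coefficient = C(12,9) · 4^9 · 5^3 = 220 · 262144 · 125 = 7208960000.

7208960000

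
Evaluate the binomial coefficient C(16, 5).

4368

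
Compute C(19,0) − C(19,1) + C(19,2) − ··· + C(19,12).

18564

The partial alternating sum Σ_{k=0}^{12} (−1)^k C(19,k) = (−1)^12 C(18,12) = 18564.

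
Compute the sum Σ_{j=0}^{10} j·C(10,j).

5120

Since j·C(10,j) = 10·C(9,j−1), the sum is 10·2^9 = 10·512 = 5120.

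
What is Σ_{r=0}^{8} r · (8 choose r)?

1024

Differentiating (1+x)^8 and setting x=1: Σ r·C(8,r) = 8·2^7 = 1024.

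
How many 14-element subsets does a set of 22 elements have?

319770

C(22,14) = C(22,8) by symmetry.
C(22,8) = (22·21·20·19·18·17·16·15) / 8! = 12893126400 / 40320 = 319770.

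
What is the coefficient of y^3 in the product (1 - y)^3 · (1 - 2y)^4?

-129

Coefficient of y^3 = Σ_{j} C(3,j)·(-1)^j·C(4,3-j)·(-2)^(3-j) for j from 0 to 3.
= (-32) + (-72) + (-24) + (-1) = -129.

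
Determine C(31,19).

141120525

C(31,19) = C(31,12) by symmetry.
C(31,12) = (31·30·29·28·27·26·25·24·23·22·21·20) / 12! = 67596957267840000 / 479001600 = 141120525.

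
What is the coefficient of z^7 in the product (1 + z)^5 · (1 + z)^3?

Coefficient of z^7 = Σ_{j} C(5,j)·C(3,7-j) for j from 4 to 5.
= 5 + 3 = 8.

8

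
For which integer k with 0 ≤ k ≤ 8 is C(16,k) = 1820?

C(16,k) increases on 0 ≤ k ≤ 8. C(16,3) = 560 and C(16,4) = 1820, so k = 4.

4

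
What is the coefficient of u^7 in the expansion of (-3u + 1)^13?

The general term is C(13,j)·(-3u)^j·(1)^(13-j); the u^7 term has j = 7.
C(13,7) = 1716.
Coefficient = C(13,7) · (-3)^7 = 1716 · (-2187) = -3752892.

-3752892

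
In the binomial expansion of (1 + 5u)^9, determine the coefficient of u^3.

The general term is C(9,j)·(1)^j·(5u)^(9-j); the u^3 term has j = 6.
C(9,6) = 84.
Coefficient = C(9,6) · 5^3 = 84 · 125 = 10500.

10500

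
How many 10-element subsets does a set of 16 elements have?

8008

C(16,10) = C(16,6) by symmetry.
C(16,6) = (16·15·14·13·12·11) / 6! = 5765760 / 720 = 8008.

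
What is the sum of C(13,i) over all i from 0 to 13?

8192

The entries of row 13 sum to 2^13 = 8192.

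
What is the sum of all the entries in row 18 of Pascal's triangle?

Setting x = 1 in (1+x)^18 gives Σ C(18,i) = 2^18 = 262144.

262144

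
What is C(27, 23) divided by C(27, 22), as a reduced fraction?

5/23

C(n,k+1)/C(n,k) = (n−k)/(k+1) = (27−22)/(22+1) = 5/23.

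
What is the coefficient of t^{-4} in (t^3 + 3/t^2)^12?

3247695

General term: C(12,j)·(t^3)^j·(3/t^2)^(12-j), with t-exponent 3j − 2(12−j) = 5j − 24.
Set 5j − 24 = -4: j = 4.
C(12,4) = 495; 1^4 = 1; 3^8 = 6561.
Coefficient = 495 · 1 · 6561 = 3247695.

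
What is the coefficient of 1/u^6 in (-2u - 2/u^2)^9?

-64512

General term: C(9,j)·(-2u)^j·(-2/u^2)^(9-j), with u-exponent 1j − 2(9−j) = 3j − 18.
Set 3j − 18 = -6: j = 4.
C(9,4) = 126; (-2)^4 = 16; (-2)^5 = -32.
Coefficient = 126 · 16 · (-32) = -64512.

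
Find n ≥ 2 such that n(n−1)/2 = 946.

44

n(n−1)/2 = 946 ⇒ n(n−1) = 1892. Since 44·43 = 1892, n = 44.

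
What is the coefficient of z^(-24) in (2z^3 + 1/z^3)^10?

General term: C(10,j)·(2z^3)^j·(1/z^3)^(10-j), with z-exponent 3j − 3(10−j) = 6j − 30.
Set 6j − 30 = -24: j = 1.
C(10,1) = 10; 2^1 = 2; 1^9 = 1.
Coefficient = 10 · 2 · 1 = 20.

20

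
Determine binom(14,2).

C(14,2) = (14·13) / 2! = 182 / 2 = 91.

91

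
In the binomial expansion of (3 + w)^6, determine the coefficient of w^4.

135

The general term is C(6,j)·(3)^j·(w)^(6-j); the w^4 term has j = 2.
C(6,2) = 15.
Coefficient = C(6,2) · 3^2 = 15 · 9 = 135.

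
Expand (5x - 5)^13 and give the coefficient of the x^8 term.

The general term is C(13,j)·(5x)^j·(-5)^(13-j); the x^8 term has j = 8.
C(13,8) = 1287.
Coefficient = C(13,8) · 5^8 · (-5)^5 = 1287 · 390625 · (-3125) = -1571044921875.

-1571044921875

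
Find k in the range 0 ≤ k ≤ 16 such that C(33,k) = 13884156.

8

C(33,k) increases on 0 ≤ k ≤ 16. C(33,7) = 4272048 and C(33,8) = 13884156, so k = 8.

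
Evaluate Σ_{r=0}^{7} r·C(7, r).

448

Differentiating (1+x)^7 and setting x=1: Σ r·C(7,r) = 7·2^6 = 448.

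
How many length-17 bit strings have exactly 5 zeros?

6188

Choose the 5 positions: C(17,5) = 6188.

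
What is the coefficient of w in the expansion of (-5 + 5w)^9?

17578125

The general term is C(9,j)·(-5)^j·(5w)^(9-j); the w^1 term has j = 8.
C(9,8) = 9.
Coefficient = C(9,8) · (-5)^8 · 5^1 = 9 · 390625 · 5 = 17578125.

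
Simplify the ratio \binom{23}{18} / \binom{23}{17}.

1/3

C(n,k+1)/C(n,k) = (n−k)/(k+1) = (23−17)/(17+1) = 6/18 = 1/3.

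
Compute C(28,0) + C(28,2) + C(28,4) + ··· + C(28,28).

Half of (1+1)^28 + (1−1)^28 gives the even-index sum: 2^27 = 134217728.

134217728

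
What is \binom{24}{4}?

C(24,4) = (24·23·22·21) / 4! = 255024 / 24 = 10626.

10626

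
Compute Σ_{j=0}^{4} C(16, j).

2517

1 + 16 + 120 + 560 + 1820 = 2517.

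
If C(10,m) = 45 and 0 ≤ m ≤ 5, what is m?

2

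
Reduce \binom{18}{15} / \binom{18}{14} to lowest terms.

C(n,k+1)/C(n,k) = (n−k)/(k+1) = (18−14)/(14+1) = 4/15.

4/15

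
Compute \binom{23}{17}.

100947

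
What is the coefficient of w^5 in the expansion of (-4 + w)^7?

336

The general term is C(7,j)·(-4)^j·(w)^(7-j); the w^5 term has j = 2.
C(7,2) = 21.
Coefficient = C(7,2) · (-4)^2 = 21 · 16 = 336.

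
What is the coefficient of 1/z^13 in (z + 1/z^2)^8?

General term: C(8,j)·(z)^j·(1/z^2)^(8-j), with z-exponent 1j − 2(8−j) = 3j − 16.
Set 3j − 16 = -13: j = 1.
C(8,1) = 8; 1^1 = 1; 1^7 = 1.
Coefficient = 8 · 1 · 1 = 8.

8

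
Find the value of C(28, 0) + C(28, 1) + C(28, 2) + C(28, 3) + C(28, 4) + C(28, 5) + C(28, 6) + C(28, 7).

1 + 28 + 378 + 3276 + 20475 + 98280 + 376740 + 1184040 = 1683218.

1683218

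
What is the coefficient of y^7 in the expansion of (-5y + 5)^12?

-193359375000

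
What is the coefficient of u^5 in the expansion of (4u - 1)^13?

1317888

The general term is C(13,j)·(4u)^j·(-1)^(13-j); the u^5 term has j = 5.
C(13,5) = 1287.
Coefficient = C(13,5) · 4^5 = 1287 · 1024 = 1317888.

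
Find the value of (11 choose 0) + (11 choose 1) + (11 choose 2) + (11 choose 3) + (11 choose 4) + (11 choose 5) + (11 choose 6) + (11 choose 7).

1 + 11 + 55 + 165 + 330 + 462 + 462 + 330 = 1816.

1816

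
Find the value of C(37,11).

854992152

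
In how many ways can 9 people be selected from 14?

2002

This is C(14,9) = 2002.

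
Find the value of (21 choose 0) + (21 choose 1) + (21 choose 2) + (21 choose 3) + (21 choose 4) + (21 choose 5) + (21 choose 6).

82160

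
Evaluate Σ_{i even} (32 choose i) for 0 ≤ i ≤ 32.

Half of (1+1)^32 + (1−1)^32 gives the even-index sum: 2^31 = 2147483648.

2147483648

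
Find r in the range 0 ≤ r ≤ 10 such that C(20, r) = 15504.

5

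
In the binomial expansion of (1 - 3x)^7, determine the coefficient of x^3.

The general term is C(7,j)·(1)^j·(-3x)^(7-j); the x^3 term has j = 4.
C(7,4) = 35.
Coefficient = C(7,4) · (-3)^3 = 35 · (-27) = -945.

-945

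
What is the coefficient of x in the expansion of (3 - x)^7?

-5103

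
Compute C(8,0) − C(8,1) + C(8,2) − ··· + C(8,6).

7

The partial alternating sum Σ_{k=0}^{6} (−1)^k C(8,k) = (−1)^6 C(7,6) = 7.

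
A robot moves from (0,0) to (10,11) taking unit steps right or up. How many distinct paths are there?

352716

Each path is a sequence of 21 steps with 10 rights: C(21,10) = 352716.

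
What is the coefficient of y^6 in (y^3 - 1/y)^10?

210

General term: C(10,j)·(y^3)^j·(-1/y)^(10-j), with y-exponent 3j − 1(10−j) = 4j − 10.
Set 4j − 10 = 6: j = 4.
C(10,4) = 210; 1^4 = 1; (-1)^6 = 1.
Coefficient = 210 · 1 · 1 = 210.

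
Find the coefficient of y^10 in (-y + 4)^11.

The general term is C(11,j)·(-y)^j·(4)^(11-j); the y^10 term has j = 10.
C(11,10) = 11.
Coefficient = C(11,10) · 4^1 = 11 · 4 = 44.

44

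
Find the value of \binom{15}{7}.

6435

C(15,7) = (15·14·13·12·11·10·9) / 7! = 32432400 / 5040 = 6435.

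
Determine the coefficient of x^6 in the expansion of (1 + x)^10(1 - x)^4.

27

Coefficient of x^6 = Σ_{j} C(10,j)·1^j·C(4,6-j)·(-1)^(6-j) for j from 2 to 6.
= 45 + (-480) + 1260 + (-1008) + 210 = 27.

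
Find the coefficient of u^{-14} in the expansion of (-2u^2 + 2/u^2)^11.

General term: C(11,j)·(-2u^2)^j·(2/u^2)^(11-j), with u-exponent 2j − 2(11−j) = 4j − 22.
Set 4j − 22 = -14: j = 2.
C(11,2) = 55; (-2)^2 = 4; 2^9 = 512.
Coefficient = 55 · 4 · 512 = 112640.

112640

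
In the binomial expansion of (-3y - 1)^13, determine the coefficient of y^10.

-16888014

The general term is C(13,j)·(-3y)^j·(-1)^(13-j); the y^10 term has j = 10.
C(13,10) = 286.
Coefficient = C(13,10) · (-3)^10 · (-1)^3 = 286 · 59049 · (-1) = -16888014.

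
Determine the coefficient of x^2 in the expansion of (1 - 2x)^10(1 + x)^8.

48

Coefficient of x^2 = Σ_{j} C(10,j)·(-2)^j·C(8,2-j)·1^(2-j) for j from 0 to 2.
= 28 + (-160) + 180 = 48.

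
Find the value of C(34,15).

1855967520

C(34,15) = (34·33·32·31·30·29·28·27·26·25·24·23·22·21·20) / 15! = 2427001153744527360000 / 1307674368000 = 1855967520.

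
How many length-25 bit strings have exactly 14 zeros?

4457400

Choose the 14 positions: C(25,14) = 4457400.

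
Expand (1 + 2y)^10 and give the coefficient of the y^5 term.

8064

The general term is C(10,j)·(1)^j·(2y)^(10-j); the y^5 term has j = 5.
C(10,5) = 252.
Coefficient = C(10,5) · 2^5 = 252 · 32 = 8064.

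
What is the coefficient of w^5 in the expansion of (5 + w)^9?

The general term is C(9,j)·(5)^j·(w)^(9-j); the w^5 term has j = 4.
C(9,4) = 126.
Coefficient = C(9,4) · 5^4 = 126 · 625 = 78750.

78750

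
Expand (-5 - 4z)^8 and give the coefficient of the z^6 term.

The general term is C(8,j)·(-5)^j·(-4z)^(8-j); the z^6 term has j = 2.
C(8,2) = 28.
Coefficient = C(8,2) · (-5)^2 · (-4)^6 = 28 · 25 · 4096 = 2867200.

2867200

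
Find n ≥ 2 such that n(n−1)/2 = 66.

n(n−1)/2 = 66 ⇒ n(n−1) = 132. Since 12·11 = 132, n = 12.

12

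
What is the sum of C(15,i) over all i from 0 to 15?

Setting x = 1 in (1+x)^15 gives Σ C(15,i) = 2^15 = 32768.

32768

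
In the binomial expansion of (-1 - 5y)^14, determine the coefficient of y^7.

The general term is C(14,j)·(-1)^j·(-5y)^(14-j); the y^7 term has j = 7.
C(14,7) = 3432.
Coefficient = C(14,7) · (-1)^7 · (-5)^7 = 3432 · (-1) · (-78125) = 268125000.

268125000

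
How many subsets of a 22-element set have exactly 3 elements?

Choose the 3 positions: C(22,3) = 1540.

1540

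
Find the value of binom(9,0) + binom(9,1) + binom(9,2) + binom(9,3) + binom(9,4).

1 + 9 + 36 + 84 + 126 = 256.

256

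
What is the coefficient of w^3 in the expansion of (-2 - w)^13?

The general term is C(13,j)·(-2)^j·(-w)^(13-j); the w^3 term has j = 10.
C(13,10) = 286.
Coefficient = C(13,10) · (-2)^10 · (-1)^3 = 286 · 1024 · (-1) = -292864.

-292864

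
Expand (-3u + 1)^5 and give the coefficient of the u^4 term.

The general term is C(5,j)·(-3u)^j·(1)^(5-j); the u^4 term has j = 4.
C(5,4) = 5.
Coefficient = C(5,4) · (-3)^4 = 5 · 81 = 405.

405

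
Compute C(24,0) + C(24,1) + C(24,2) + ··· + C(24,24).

16777216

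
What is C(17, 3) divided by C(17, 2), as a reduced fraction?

C(n,k+1)/C(n,k) = (n−k)/(k+1) = (17−2)/(2+1) = 15/3 = 5.

5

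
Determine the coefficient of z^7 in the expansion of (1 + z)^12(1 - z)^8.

-112

Coefficient of z^7 = Σ_{j} C(12,j)·1^j·C(8,7-j)·(-1)^(7-j) for j from 0 to 7.
= (-8) + 336 + (-3696) + 15400 + (-27720) + 22176 + (-7392) + 792 = -112.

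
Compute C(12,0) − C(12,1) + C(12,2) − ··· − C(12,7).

-330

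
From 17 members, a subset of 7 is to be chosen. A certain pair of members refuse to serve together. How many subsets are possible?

16445

All 7-subsets: C(17,7) = 19448. Those containing both fixed elements: C(15,5) = 3003.
19448 − 3003 = 16445.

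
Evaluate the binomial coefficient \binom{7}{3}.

35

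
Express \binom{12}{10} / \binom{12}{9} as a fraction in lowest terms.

C(n,k+1)/C(n,k) = (n−k)/(k+1) = (12−9)/(9+1) = 3/10.

3/10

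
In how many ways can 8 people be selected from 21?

This is C(21,8) = 203490.

203490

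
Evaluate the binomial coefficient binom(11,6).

C(11,6) = C(11,5) by symmetry.
C(11,5) = (11·10·9·8·7) / 5! = 55440 / 120 = 462.

462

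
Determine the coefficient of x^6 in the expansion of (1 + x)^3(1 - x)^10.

-36

Coefficient of x^6 = Σ_{j} C(3,j)·1^j·C(10,6-j)·(-1)^(6-j) for j from 0 to 3.
= 210 + (-756) + 630 + (-120) = -36.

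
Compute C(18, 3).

C(18,3) = (18·17·16) / 3! = 4896 / 6 = 816.

816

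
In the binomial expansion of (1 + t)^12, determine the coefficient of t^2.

66

The general term is C(12,j)·(1)^j·(t)^(12-j); the t^2 term has j = 10.
C(12,10) = 66.
Coefficient = C(12,10) = 66.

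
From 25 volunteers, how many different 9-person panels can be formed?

2042975

This is C(25,9) = 2042975.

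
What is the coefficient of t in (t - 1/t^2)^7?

General term: C(7,j)·(t)^j·(-1/t^2)^(7-j), with t-exponent 1j − 2(7−j) = 3j − 14.
Set 3j − 14 = 1: j = 5.
C(7,5) = 21; 1^5 = 1; (-1)^2 = 1.
Coefficient = 21 · 1 · 1 = 21.

21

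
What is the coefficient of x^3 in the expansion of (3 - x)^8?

-13608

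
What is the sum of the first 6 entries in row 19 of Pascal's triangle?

1 + 19 + 171 + 969 + 3876 + 11628 = 16664.

16664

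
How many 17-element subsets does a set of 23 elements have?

C(23,17) = C(23,6) by symmetry.
C(23,6) = (23·22·21·20·19·18) / 6! = 72681840 / 720 = 100947.

100947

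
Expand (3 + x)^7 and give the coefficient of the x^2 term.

The general term is C(7,j)·(3)^j·(x)^(7-j); the x^2 term has j = 5.
C(7,5) = 21.
Coefficient = C(7,5) · 3^5 = 21 · 243 = 5103.

5103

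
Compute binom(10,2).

45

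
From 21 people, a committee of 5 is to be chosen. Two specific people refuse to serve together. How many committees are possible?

19380

All 5-subsets: C(21,5) = 20349. Those containing both fixed elements: C(19,3) = 969.
20349 − 969 = 19380.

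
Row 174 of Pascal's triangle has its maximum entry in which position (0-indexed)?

87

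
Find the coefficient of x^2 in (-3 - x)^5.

The general term is C(5,j)·(-3)^j·(-x)^(5-j); the x^2 term has j = 3.
C(5,3) = 10.
Coefficient = C(5,3) · (-3)^3 = 10 · (-27) = -270.

-270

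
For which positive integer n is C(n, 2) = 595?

n(n−1)/2 = 595 ⇒ n(n−1) = 1190. Since 35·34 = 1190, n = 35.

35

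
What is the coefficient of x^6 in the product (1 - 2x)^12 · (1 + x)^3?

Coefficient of x^6 = Σ_{j} C(12,j)·(-2)^j·C(3,6-j)·1^(6-j) for j from 3 to 6.
= (-1760) + 23760 + (-76032) + 59136 = 5104.

5104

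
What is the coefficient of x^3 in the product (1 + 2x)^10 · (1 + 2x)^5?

(1 + 2x)^10(1 + 2x)^5 = (1 + 2x)^15, so the coefficient of x^3 is C(15,3)·2^3 = 455·8 = 3640.

3640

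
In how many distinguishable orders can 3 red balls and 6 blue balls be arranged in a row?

84

Choose positions for the red balls: C(9,3) = 84.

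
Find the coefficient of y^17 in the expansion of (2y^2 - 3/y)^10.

-15360

General term: C(10,j)·(2y^2)^j·(-3/y)^(10-j), with y-exponent 2j − 1(10−j) = 3j − 10.
Set 3j − 10 = 17: j = 9.
C(10,9) = 10; 2^9 = 512; (-3)^1 = -3.
Coefficient = 10 · 512 · (-3) = -15360.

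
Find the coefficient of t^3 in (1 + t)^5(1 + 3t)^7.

2110

Coefficient of t^3 = Σ_{j} C(5,j)·1^j·C(7,3-j)·3^(3-j) for j from 0 to 3.
= 945 + 945 + 210 + 10 = 2110.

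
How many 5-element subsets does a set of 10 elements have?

252

C(10,5) = (10·9·8·7·6) / 5! = 30240 / 120 = 252.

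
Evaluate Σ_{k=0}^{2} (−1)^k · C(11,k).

45

The partial alternating sum Σ_{k=0}^{2} (−1)^k C(11,k) = (−1)^2 C(10,2) = 45.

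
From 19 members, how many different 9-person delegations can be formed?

92378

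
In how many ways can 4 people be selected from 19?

3876

This is C(19,4) = 3876.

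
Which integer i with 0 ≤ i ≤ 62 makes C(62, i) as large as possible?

31

C(62,i) is maximized at i = 62/2 = 31.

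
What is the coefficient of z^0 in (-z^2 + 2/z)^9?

-5376

General term: C(9,j)·(-z^2)^j·(2/z)^(9-j), with z-exponent 2j − 1(9−j) = 3j − 9.
Set 3j − 9 = 0: j = 3.
C(9,3) = 84; (-1)^3 = -1; 2^6 = 64.
Coefficient = 84 · (-1) · 64 = -5376.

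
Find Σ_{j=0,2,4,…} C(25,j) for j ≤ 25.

Even-j terms of row 25 sum to 2^24 = 16777216.

16777216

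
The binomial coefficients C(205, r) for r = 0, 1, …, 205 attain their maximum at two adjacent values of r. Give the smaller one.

102

For odd n = 205, C(205,r) peaks at r = (n−1)/2 and (n+1)/2; the smaller is 102.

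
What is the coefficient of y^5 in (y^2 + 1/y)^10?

252

General term: C(10,j)·(y^2)^j·(1/y)^(10-j), with y-exponent 2j − 1(10−j) = 3j − 10.
Set 3j − 10 = 5: j = 5.
C(10,5) = 252; 1^5 = 1; 1^5 = 1.
Coefficient = 252 · 1 · 1 = 252.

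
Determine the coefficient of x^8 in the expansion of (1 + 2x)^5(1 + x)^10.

50445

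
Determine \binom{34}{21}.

927983760

C(34,21) = C(34,13) by symmetry.
C(34,13) = (34·33·32·31·30·29·28·27·26·25·24·23·22) / 13! = 5778574175582208000 / 6227020800 = 927983760.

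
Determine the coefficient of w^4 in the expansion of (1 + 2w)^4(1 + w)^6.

743

Coefficient of w^4 = Σ_{j} C(4,j)·2^j·C(6,4-j)·1^(4-j) for j from 0 to 4.
= 15 + 160 + 360 + 192 + 16 = 743.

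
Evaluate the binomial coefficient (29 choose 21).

4292145

C(29,21) = C(29,8) by symmetry.
C(29,8) = (29·28·27·26·25·24·23·22) / 8! = 173059286400 / 40320 = 4292145.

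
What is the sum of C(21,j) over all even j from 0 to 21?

Even-j terms of row 21 sum to 2^20 = 1048576.

1048576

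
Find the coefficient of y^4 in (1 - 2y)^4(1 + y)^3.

Coefficient of y^4 = Σ_{j} C(4,j)·(-2)^j·C(3,4-j)·1^(4-j) for j from 1 to 4.
= (-8) + 72 + (-96) + 16 = -16.

-16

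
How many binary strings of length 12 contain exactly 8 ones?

495

Choose the 8 positions: C(12,8) = 495.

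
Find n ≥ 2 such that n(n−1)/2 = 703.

38

n(n−1)/2 = 703 ⇒ n(n−1) = 1406. Since 38·37 = 1406, n = 38.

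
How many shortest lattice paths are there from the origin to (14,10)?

Each path is a sequence of 24 steps with 14 rights: C(24,14) = 1961256.

1961256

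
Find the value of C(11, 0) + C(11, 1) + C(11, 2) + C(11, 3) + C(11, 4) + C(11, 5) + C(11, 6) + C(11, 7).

1 + 11 + 55 + 165 + 330 + 462 + 462 + 330 = 1816.

1816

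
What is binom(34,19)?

1855967520

C(34,19) = C(34,15) by symmetry.
C(34,15) = (34·33·32·31·30·29·28·27·26·25·24·23·22·21·20) / 15! = 2427001153744527360000 / 1307674368000 = 1855967520.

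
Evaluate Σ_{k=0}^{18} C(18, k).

262144

The entries of row 18 sum to 2^18 = 262144.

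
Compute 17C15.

C(17,15) = C(17,2) by symmetry.
C(17,2) = (17·16) / 2! = 272 / 2 = 136.

136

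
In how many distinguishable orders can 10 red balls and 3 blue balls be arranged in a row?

Choose positions for the red balls: C(13,10) = 286.

286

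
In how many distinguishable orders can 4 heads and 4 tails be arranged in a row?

70

Choose positions for the heads: C(8,4) = 70.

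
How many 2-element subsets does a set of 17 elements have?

C(17,2) = (17·16) / 2! = 272 / 2 = 136.

136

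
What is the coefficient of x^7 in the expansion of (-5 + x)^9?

The general term is C(9,j)·(-5)^j·(x)^(9-j); the x^7 term has j = 2.
C(9,2) = 36.
Coefficient = C(9,2) · (-5)^2 = 36 · 25 = 900.

900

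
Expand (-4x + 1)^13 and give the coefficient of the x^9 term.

-187432960

The general term is C(13,j)·(-4x)^j·(1)^(13-j); the x^9 term has j = 9.
C(13,9) = 715.
Coefficient = C(13,9) · (-4)^9 = 715 · (-262144) = -187432960.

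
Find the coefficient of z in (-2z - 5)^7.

The general term is C(7,j)·(-2z)^j·(-5)^(7-j); the z^1 term has j = 1.
C(7,1) = 7.
Coefficient = C(7,1) · (-2)^1 · (-5)^6 = 7 · (-2) · 15625 = -218750.

-218750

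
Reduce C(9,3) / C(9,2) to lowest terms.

C(n,k+1)/C(n,k) = (n−k)/(k+1) = (9−2)/(2+1) = 7/3.

7/3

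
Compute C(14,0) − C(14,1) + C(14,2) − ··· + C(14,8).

1287

The partial alternating sum Σ_{k=0}^{8} (−1)^k C(14,k) = (−1)^8 C(13,8) = 1287.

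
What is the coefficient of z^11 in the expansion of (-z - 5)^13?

The general term is C(13,j)·(-z)^j·(-5)^(13-j); the z^11 term has j = 11.
C(13,11) = 78.
Coefficient = C(13,11) · (-1)^11 · (-5)^2 = 78 · (-1) · 25 = -1950.

-1950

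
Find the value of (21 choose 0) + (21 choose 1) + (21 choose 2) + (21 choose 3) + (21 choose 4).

7547

1 + 21 + 210 + 1330 + 5985 = 7547.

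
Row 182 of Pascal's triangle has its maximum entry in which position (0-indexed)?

91

C(182,k) is maximized at k = 182/2 = 91.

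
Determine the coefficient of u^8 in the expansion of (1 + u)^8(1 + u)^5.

1287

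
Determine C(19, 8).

75582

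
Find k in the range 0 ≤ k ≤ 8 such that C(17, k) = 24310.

C(17,k) increases on 0 ≤ k ≤ 8. C(17,7) = 19448 and C(17,8) = 24310, so k = 8.

8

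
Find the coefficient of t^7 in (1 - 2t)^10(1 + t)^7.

Coefficient of t^7 = Σ_{j} C(10,j)·(-2)^j·C(7,7-j)·1^(7-j) for j from 0 to 7.
= 1 + (-140) + 3780 + (-33600) + 117600 + (-169344) + 94080 + (-15360) = -2983.

-2983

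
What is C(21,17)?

5985

C(21,17) = C(21,4) by symmetry.
C(21,4) = (21·20·19·18) / 4! = 143640 / 24 = 5985.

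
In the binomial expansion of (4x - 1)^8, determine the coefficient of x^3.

The general term is C(8,j)·(4x)^j·(-1)^(8-j); the x^3 term has j = 3.
C(8,3) = 56.
Coefficient = C(8,3) · 4^3 · (-1)^5 = 56 · 64 · (-1) = -3584.

-3584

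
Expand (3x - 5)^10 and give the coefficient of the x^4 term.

265781250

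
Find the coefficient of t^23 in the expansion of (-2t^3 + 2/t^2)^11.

-112640

General term: C(11,j)·(-2t^3)^j·(2/t^2)^(11-j), with t-exponent 3j − 2(11−j) = 5j − 22.
Set 5j − 22 = 23: j = 9.
C(11,9) = 55; (-2)^9 = -512; 2^2 = 4.
Coefficient = 55 · (-512) · 4 = -112640.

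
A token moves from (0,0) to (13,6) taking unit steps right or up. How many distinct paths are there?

27132

Each path is a sequence of 19 steps with 13 rights: C(19,13) = 27132.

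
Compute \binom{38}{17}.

28781143380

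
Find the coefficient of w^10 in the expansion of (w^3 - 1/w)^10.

-252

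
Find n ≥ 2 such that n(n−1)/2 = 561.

n(n−1)/2 = 561 ⇒ n(n−1) = 1122. Since 34·33 = 1122, n = 34.

34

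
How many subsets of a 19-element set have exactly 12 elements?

Choose the 12 positions: C(19,12) = 50388.

50388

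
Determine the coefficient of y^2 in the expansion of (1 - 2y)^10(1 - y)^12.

486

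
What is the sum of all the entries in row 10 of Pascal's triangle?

The entries of row 10 sum to 2^10 = 1024.

1024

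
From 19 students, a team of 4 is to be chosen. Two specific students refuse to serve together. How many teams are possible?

3740

All 4-subsets: C(19,4) = 3876. Those containing both fixed elements: C(17,2) = 136.
3876 − 136 = 3740.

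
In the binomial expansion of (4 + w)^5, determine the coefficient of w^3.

160

The general term is C(5,j)·(4)^j·(w)^(5-j); the w^3 term has j = 2.
C(5,2) = 10.
Coefficient = C(5,2) · 4^2 = 10 · 16 = 160.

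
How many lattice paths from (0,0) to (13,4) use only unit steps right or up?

2380

Each path is a sequence of 17 steps with 13 rights: C(17,13) = 2380.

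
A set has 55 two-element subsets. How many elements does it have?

n(n−1)/2 = 55 ⇒ n(n−1) = 110. Since 11·10 = 110, n = 11.

11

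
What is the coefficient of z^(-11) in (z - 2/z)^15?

General term: C(15,j)·(z)^j·(-2/z)^(15-j), with z-exponent 1j − 1(15−j) = 2j − 15.
Set 2j − 15 = -11: j = 2.
C(15,2) = 105; 1^2 = 1; (-2)^13 = -8192.
Coefficient = 105 · 1 · (-8192) = -860160.

-860160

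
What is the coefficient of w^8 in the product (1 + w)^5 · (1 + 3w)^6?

Coefficient of w^8 = Σ_{j} C(5,j)·1^j·C(6,8-j)·3^(8-j) for j from 2 to 5.
= 7290 + 14580 + 6075 + 540 = 28485.

28485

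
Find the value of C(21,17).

5985

C(21,17) = C(21,4) by symmetry.
C(21,4) = (21·20·19·18) / 4! = 143640 / 24 = 5985.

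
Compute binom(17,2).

C(17,2) = (17·16) / 2! = 272 / 2 = 136.

136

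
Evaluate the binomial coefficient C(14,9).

C(14,9) = C(14,5) by symmetry.
C(14,5) = (14·13·12·11·10) / 5! = 240240 / 120 = 2002.

2002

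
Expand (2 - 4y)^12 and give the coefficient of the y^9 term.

-461373440

The general term is C(12,j)·(2)^j·(-4y)^(12-j); the y^9 term has j = 3.
C(12,3) = 220.
Coefficient = C(12,3) · 2^3 · (-4)^9 = 220 · 8 · (-262144) = -461373440.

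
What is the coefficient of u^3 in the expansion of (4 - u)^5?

The general term is C(5,j)·(4)^j·(-u)^(5-j); the u^3 term has j = 2.
C(5,2) = 10.
Coefficient = C(5,2) · 4^2 · (-1)^3 = 10 · 16 · (-1) = -160.

-160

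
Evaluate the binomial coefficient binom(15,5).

3003

C(15,5) = (15·14·13·12·11) / 5! = 360360 / 120 = 3003.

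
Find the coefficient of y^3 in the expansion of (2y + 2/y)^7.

General term: C(7,j)·(2y)^j·(2/y)^(7-j), with y-exponent 1j − 1(7−j) = 2j − 7.
Set 2j − 7 = 3: j = 5.
C(7,5) = 21; 2^5 = 32; 2^2 = 4.
Coefficient = 21 · 32 · 4 = 2688.

2688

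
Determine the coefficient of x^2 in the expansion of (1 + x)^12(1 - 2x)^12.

42

Coefficient of x^2 = Σ_{j} C(12,j)·1^j·C(12,2-j)·(-2)^(2-j) for j from 0 to 2.
= 264 + (-288) + 66 = 42.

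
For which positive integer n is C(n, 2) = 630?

36

n(n−1)/2 = 630 ⇒ n(n−1) = 1260. Since 36·35 = 1260, n = 36.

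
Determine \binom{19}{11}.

75582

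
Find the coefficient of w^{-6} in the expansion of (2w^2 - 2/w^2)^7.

-2688

General term: C(7,j)·(2w^2)^j·(-2/w^2)^(7-j), with w-exponent 2j − 2(7−j) = 4j − 14.
Set 4j − 14 = -6: j = 2.
C(7,2) = 21; 2^2 = 4; (-2)^5 = -32.
Coefficient = 21 · 4 · (-32) = -2688.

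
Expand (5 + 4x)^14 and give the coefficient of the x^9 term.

1640038400000

The general term is C(14,j)·(5)^j·(4x)^(14-j); the x^9 term has j = 5.
C(14,5) = 2002.
Coefficient = C(14,5) · 5^5 · 4^9 = 2002 · 3125 · 262144 = 1640038400000.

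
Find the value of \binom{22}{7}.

170544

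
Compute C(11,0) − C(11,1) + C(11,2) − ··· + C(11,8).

45

The partial alternating sum Σ_{k=0}^{8} (−1)^k C(11,k) = (−1)^8 C(10,8) = 45.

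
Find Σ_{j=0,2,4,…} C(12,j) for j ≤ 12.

2048

Half of (1+1)^12 + (1−1)^12 gives the even-index sum: 2^11 = 2048.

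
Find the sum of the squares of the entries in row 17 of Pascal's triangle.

2333606220

Σ C(17,k)² is the coefficient of x^17 in (1+x)^17(1+x)^17 = (1+x)^34, i.e. C(34,17) = 2333606220.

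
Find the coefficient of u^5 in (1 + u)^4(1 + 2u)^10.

28004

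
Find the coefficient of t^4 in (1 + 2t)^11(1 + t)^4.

Coefficient of t^4 = Σ_{j} C(11,j)·2^j·C(4,4-j)·1^(4-j) for j from 0 to 4.
= 1 + 88 + 1320 + 5280 + 5280 = 11969.

11969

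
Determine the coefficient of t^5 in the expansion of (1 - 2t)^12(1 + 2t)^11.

Coefficient of t^5 = Σ_{j} C(12,j)·(-2)^j·C(11,5-j)·2^(5-j) for j from 0 to 5.
= 14784 + (-126720) + 348480 + (-387200) + 174240 + (-25344) = -1760.

-1760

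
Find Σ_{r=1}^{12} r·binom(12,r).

Since r·C(12,r) = 12·C(11,r−1), the sum is 12·2^11 = 12·2048 = 24576.

24576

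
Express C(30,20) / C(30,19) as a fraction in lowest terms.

11/20

C(n,k+1)/C(n,k) = (n−k)/(k+1) = (30−19)/(19+1) = 11/20.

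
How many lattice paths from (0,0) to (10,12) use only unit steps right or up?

Each path is a sequence of 22 steps with 10 rights: C(22,10) = 646646.

646646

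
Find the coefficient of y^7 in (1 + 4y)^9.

The general term is C(9,j)·(1)^j·(4y)^(9-j); the y^7 term has j = 2.
C(9,2) = 36.
Coefficient = C(9,2) · 4^7 = 36 · 16384 = 589824.

589824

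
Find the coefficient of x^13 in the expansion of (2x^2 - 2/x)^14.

-32800768

General term: C(14,j)·(2x^2)^j·(-2/x)^(14-j), with x-exponent 2j − 1(14−j) = 3j − 14.
Set 3j − 14 = 13: j = 9.
C(14,9) = 2002; 2^9 = 512; (-2)^5 = -32.
Coefficient = 2002 · 512 · (-32) = -32800768.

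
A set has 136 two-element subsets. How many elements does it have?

17

n(n−1)/2 = 136 ⇒ n(n−1) = 272. Since 17·16 = 272, n = 17.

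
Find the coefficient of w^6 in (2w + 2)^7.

The general term is C(7,j)·(2w)^j·(2)^(7-j); the w^6 term has j = 6.
C(7,6) = 7.
Coefficient = C(7,6) · 2^6 · 2^1 = 7 · 64 · 2 = 896.

896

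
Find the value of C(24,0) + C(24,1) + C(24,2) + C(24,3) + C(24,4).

1 + 24 + 276 + 2024 + 10626 = 12951.

12951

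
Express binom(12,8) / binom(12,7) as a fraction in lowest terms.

5/8

C(n,k+1)/C(n,k) = (n−k)/(k+1) = (12−7)/(7+1) = 5/8.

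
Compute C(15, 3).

C(15,3) = (15·14·13) / 3! = 2730 / 6 = 455.

455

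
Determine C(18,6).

C(18,6) = (18·17·16·15·14·13) / 6! = 13366080 / 720 = 18564.

18564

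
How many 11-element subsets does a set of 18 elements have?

31824

C(18,11) = C(18,7) by symmetry.
C(18,7) = (18·17·16·15·14·13·12) / 7! = 160392960 / 5040 = 31824.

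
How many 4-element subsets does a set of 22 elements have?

7315

C(22,4) = (22·21·20·19) / 4! = 175560 / 24 = 7315.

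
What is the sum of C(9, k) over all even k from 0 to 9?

Even-k terms of row 9 sum to 2^8 = 256.

256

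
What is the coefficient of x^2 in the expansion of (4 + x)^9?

589824

The general term is C(9,j)·(4)^j·(x)^(9-j); the x^2 term has j = 7.
C(9,7) = 36.
Coefficient = C(9,7) · 4^7 = 36 · 16384 = 589824.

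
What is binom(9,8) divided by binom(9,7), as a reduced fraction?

C(n,k+1)/C(n,k) = (n−k)/(k+1) = (9−7)/(7+1) = 2/8 = 1/4.

1/4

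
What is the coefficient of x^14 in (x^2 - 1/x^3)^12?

General term: C(12,j)·(x^2)^j·(-1/x^3)^(12-j), with x-exponent 2j − 3(12−j) = 5j − 36.
Set 5j − 36 = 14: j = 10.
C(12,10) = 66; 1^10 = 1; (-1)^2 = 1.
Coefficient = 66 · 1 · 1 = 66.

66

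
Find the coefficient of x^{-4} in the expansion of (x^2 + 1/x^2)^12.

792

General term: C(12,j)·(x^2)^j·(1/x^2)^(12-j), with x-exponent 2j − 2(12−j) = 4j − 24.
Set 4j − 24 = -4: j = 5.
C(12,5) = 792; 1^5 = 1; 1^7 = 1.
Coefficient = 792 · 1 · 1 = 792.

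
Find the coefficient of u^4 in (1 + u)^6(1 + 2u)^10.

12235

Coefficient of u^4 = Σ_{j} C(6,j)·1^j·C(10,4-j)·2^(4-j) for j from 0 to 4.
= 3360 + 5760 + 2700 + 400 + 15 = 12235.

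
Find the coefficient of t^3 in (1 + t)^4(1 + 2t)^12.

2964

Coefficient of t^3 = Σ_{j} C(4,j)·1^j·C(12,3-j)·2^(3-j) for j from 0 to 3.
= 1760 + 1056 + 144 + 4 = 2964.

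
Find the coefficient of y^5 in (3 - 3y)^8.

-367416

The general term is C(8,j)·(3)^j·(-3y)^(8-j); the y^5 term has j = 3.
C(8,3) = 56.
Coefficient = C(8,3) · 3^3 · (-3)^5 = 56 · 27 · (-243) = -367416.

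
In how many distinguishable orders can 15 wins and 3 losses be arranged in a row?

Choose positions for the wins: C(18,15) = 816.

816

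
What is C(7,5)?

21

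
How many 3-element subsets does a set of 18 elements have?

816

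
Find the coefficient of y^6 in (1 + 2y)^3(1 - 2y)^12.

Coefficient of y^6 = Σ_{j} C(3,j)·2^j·C(12,6-j)·(-2)^(6-j) for j from 0 to 3.
= 59136 + (-152064) + 95040 + (-14080) = -11968.

-11968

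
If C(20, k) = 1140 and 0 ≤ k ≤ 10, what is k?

3

C(20,k) increases on 0 ≤ k ≤ 10. C(20,2) = 190 and C(20,3) = 1140, so k = 3.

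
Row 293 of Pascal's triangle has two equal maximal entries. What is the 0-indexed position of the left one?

For odd n = 293, C(293,k) peaks at k = (n−1)/2 and (n+1)/2; the smaller is 146.

146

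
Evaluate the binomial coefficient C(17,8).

C(17,8) = (17·16·15·14·13·12·11·10) / 8! = 980179200 / 40320 = 24310.

24310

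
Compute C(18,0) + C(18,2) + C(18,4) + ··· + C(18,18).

131072

Even-j terms of row 18 sum to 2^17 = 131072.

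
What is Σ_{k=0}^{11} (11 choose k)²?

705432

By Vandermonde's identity, Σ C(11,k)² = C(22,11) = 705432.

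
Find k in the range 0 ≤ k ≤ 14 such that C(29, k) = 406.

2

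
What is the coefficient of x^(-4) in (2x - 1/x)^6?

-12

General term: C(6,j)·(2x)^j·(-1/x)^(6-j), with x-exponent 1j − 1(6−j) = 2j − 6.
Set 2j − 6 = -4: j = 1.
C(6,1) = 6; 2^1 = 2; (-1)^5 = -1.
Coefficient = 6 · 2 · (-1) = -12.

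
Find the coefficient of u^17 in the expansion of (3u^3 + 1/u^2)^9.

General term: C(9,j)·(3u^3)^j·(1/u^2)^(9-j), with u-exponent 3j − 2(9−j) = 5j − 18.
Set 5j − 18 = 17: j = 7.
C(9,7) = 36; 3^7 = 2187; 1^2 = 1.
Coefficient = 36 · 2187 · 1 = 78732.

78732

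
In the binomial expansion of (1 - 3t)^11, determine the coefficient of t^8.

1082565

The general term is C(11,j)·(1)^j·(-3t)^(11-j); the t^8 term has j = 3.
C(11,3) = 165.
Coefficient = C(11,3) · (-3)^8 = 165 · 6561 = 1082565.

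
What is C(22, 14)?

319770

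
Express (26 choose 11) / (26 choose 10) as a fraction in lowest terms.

C(n,k+1)/C(n,k) = (n−k)/(k+1) = (26−10)/(10+1) = 16/11.

16/11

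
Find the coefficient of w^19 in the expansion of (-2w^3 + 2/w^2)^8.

-2048

General term: C(8,j)·(-2w^3)^j·(2/w^2)^(8-j), with w-exponent 3j − 2(8−j) = 5j − 16.
Set 5j − 16 = 19: j = 7.
C(8,7) = 8; (-2)^7 = -128; 2^1 = 2.
Coefficient = 8 · (-128) · 2 = -2048.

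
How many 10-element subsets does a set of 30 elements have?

C(30,10) = (30·29·28·27·26·25·24·23·22·21) / 10! = 109027350432000 / 3628800 = 30045015.

30045015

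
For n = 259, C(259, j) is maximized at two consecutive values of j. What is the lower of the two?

129

For odd n = 259, C(259,j) peaks at j = (n−1)/2 and (n+1)/2; the lower is 129.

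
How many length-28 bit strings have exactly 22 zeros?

376740

Choose the 22 positions: C(28,22) = 376740.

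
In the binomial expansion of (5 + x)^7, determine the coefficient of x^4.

The general term is C(7,j)·(5)^j·(x)^(7-j); the x^4 term has j = 3.
C(7,3) = 35.
Coefficient = C(7,3) · 5^3 = 35 · 125 = 4375.

4375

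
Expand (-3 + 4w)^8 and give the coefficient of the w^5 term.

-1548288

The general term is C(8,j)·(-3)^j·(4w)^(8-j); the w^5 term has j = 3.
C(8,3) = 56.
Coefficient = C(8,3) · (-3)^3 · 4^5 = 56 · (-27) · 1024 = -1548288.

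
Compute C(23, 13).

1144066

C(23,13) = C(23,10) by symmetry.
C(23,10) = (23·22·21·20·19·18·17·16·15·14) / 10! = 4151586700800 / 3628800 = 1144066.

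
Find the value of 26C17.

C(26,17) = C(26,9) by symmetry.
C(26,9) = (26·25·24·23·22·21·20·19·18) / 9! = 1133836704000 / 362880 = 3124550.

3124550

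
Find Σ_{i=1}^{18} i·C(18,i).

Differentiating (1+x)^18 and setting x=1: Σ i·C(18,i) = 18·2^17 = 2359296.

2359296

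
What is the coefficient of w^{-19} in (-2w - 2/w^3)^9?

-18432

General term: C(9,j)·(-2w)^j·(-2/w^3)^(9-j), with w-exponent 1j − 3(9−j) = 4j − 27.
Set 4j − 27 = -19: j = 2.
C(9,2) = 36; (-2)^2 = 4; (-2)^7 = -128.
Coefficient = 36 · 4 · (-128) = -18432.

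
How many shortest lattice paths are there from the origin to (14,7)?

Each path is a sequence of 21 steps with 14 rights: C(21,14) = 116280.

116280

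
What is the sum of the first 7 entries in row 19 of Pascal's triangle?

1 + 19 + 171 + 969 + 3876 + 11628 + 27132 = 43796.

43796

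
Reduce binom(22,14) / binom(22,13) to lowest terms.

C(n,k+1)/C(n,k) = (n−k)/(k+1) = (22−13)/(13+1) = 9/14.

9/14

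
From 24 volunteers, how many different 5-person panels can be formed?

This is C(24,5) = 42504.

42504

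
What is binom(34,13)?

C(34,13) = (34·33·32·31·30·29·28·27·26·25·24·23·22) / 13! = 5778574175582208000 / 6227020800 = 927983760.

927983760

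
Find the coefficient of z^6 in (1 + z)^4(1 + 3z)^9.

254340

Coefficient of z^6 = Σ_{j} C(4,j)·1^j·C(9,6-j)·3^(6-j) for j from 0 to 4.
= 61236 + 122472 + 61236 + 9072 + 324 = 254340.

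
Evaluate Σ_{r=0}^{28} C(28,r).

268435456

The entries of row 28 sum to 2^28 = 268435456.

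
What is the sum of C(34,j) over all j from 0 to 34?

The entries of row 34 sum to 2^34 = 17179869184.

17179869184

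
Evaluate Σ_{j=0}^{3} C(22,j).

1 + 22 + 231 + 1540 = 1794.

1794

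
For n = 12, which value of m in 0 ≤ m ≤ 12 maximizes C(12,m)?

C(12,m) is maximized at m = 12/2 = 6.

6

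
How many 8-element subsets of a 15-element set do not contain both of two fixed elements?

4719

All 8-subsets: C(15,8) = 6435. Those containing both fixed elements: C(13,6) = 1716.
6435 − 1716 = 4719.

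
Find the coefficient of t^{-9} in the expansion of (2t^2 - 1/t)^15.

-420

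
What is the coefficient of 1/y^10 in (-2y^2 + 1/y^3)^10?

3360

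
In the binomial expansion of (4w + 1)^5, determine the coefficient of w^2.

The general term is C(5,j)·(4w)^j·(1)^(5-j); the w^2 term has j = 2.
C(5,2) = 10.
Coefficient = C(5,2) · 4^2 = 10 · 16 = 160.

160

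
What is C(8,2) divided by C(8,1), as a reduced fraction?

7/2

C(n,k+1)/C(n,k) = (n−k)/(k+1) = (8−1)/(1+1) = 7/2.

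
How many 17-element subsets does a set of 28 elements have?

21474180

C(28,17) = C(28,11) by symmetry.
C(28,11) = (28·27·26·25·24·23·22·21·20·19·18) / 11! = 857180548224000 / 39916800 = 21474180.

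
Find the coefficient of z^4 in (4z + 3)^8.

The general term is C(8,j)·(4z)^j·(3)^(8-j); the z^4 term has j = 4.
C(8,4) = 70.
Coefficient = C(8,4) · 4^4 · 3^4 = 70 · 256 · 81 = 1451520.

1451520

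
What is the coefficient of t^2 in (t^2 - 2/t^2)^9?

2016

General term: C(9,j)·(t^2)^j·(-2/t^2)^(9-j), with t-exponent 2j − 2(9−j) = 4j − 18.
Set 4j − 18 = 2: j = 5.
C(9,5) = 126; 1^5 = 1; (-2)^4 = 16.
Coefficient = 126 · 1 · 16 = 2016.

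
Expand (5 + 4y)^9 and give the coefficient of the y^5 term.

The general term is C(9,j)·(5)^j·(4y)^(9-j); the y^5 term has j = 4.
C(9,4) = 126.
Coefficient = C(9,4) · 5^4 · 4^5 = 126 · 625 · 1024 = 80640000.

80640000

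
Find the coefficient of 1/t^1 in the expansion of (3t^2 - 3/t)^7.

General term: C(7,j)·(3t^2)^j·(-3/t)^(7-j), with t-exponent 2j − 1(7−j) = 3j − 7.
Set 3j − 7 = -1: j = 2.
C(7,2) = 21; 3^2 = 9; (-3)^5 = -243.
Coefficient = 21 · 9 · (-243) = -45927.

-45927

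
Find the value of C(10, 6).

C(10,6) = C(10,4) by symmetry.
C(10,4) = (10·9·8·7) / 4! = 5040 / 24 = 210.

210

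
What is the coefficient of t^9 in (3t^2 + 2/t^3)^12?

34642080

General term: C(12,j)·(3t^2)^j·(2/t^3)^(12-j), with t-exponent 2j − 3(12−j) = 5j − 36.
Set 5j − 36 = 9: j = 9.
C(12,9) = 220; 3^9 = 19683; 2^3 = 8.
Coefficient = 220 · 19683 · 8 = 34642080.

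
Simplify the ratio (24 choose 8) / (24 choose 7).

C(n,k+1)/C(n,k) = (n−k)/(k+1) = (24−7)/(7+1) = 17/8.

17/8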